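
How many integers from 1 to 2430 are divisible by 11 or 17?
⌊2430/11⌋ + ⌊2430/17⌋ - ⌊2430/187⌋ = 220 + 142 - 12 = 350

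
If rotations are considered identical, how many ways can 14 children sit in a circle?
Circular: fix one position, arrange the rest. (14-1)! = 6227020800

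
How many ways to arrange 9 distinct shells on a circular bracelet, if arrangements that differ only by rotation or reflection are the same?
(9-1)!/2 = 40320/2 = 20160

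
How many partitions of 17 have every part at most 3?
Let r_j(i) = number of partitions of i into parts ≤ j, for i = 0..17. r_1(i) = 1 for all i; r_j(i) = r_{j-1}(i) + r_j(i-j). Rows j = 2..3: ≤2: 1 1 2 2 3 3 4 4 5 5 6 6 7 7 8 8 9 9; ≤3: 1 1 2 3 4 5 7 8 10 12 14 16 19 21 24 27 30 33. r_3(17) = 33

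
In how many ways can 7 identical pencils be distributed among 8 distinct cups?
C(7+8-1, 8-1) = C(14, 7) = 3432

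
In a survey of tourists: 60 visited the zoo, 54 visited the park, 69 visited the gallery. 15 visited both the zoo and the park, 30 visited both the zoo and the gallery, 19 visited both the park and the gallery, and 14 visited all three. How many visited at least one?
|A∪B∪C| = 60+54+69-15-30-19+14 = 133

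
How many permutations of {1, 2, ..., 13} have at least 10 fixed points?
Exactly j fixed points: C(13,j)·!(13-j); sum over j ≥ 10 (derangement numbers via !m = (m-1)·(!(m-1) + !(m-2)): !0..!3 = 1, 0, 1, 2). Σ_{j=10}^{13} C(13,j)·!(13-j) = C(13,10)·!3 + C(13,11)·!2 + C(13,12)·!1 + C(13,13)·!0 = 286·2 + 78·1 + 13·0 + 1·1 = 651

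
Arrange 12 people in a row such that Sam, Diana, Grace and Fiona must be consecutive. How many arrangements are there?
Treat the 4 as one block: (12-4+1)! × 4! = 362880 × 24 = 8709120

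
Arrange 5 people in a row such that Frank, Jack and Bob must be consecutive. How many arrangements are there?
Treat the 3 as one block: (5-3+1)! × 3! = 6 × 6 = 36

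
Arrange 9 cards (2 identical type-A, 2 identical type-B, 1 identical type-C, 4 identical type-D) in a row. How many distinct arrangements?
9! / (2! × 2! × 1! × 4!) = 3780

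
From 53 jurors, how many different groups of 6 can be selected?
C(53,6) = 53!/(6!×47!) = 22957480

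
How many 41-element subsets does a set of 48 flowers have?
C(48,41) = 48!/(41!×7!) = 73629072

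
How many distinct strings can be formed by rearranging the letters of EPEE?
4! / (1! × 3!) = 4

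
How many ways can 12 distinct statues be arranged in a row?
12! = 479001600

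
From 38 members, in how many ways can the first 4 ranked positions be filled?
P(38,4) = 38!/(38-4)! = 1771560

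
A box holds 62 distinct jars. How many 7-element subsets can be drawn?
C(62,7) = 62!/(7!×55!) = 491796152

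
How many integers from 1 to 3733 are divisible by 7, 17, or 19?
⌊3733/7⌋+⌊3733/17⌋+⌊3733/19⌋ - ⌊3733/119⌋-⌊3733/133⌋-⌊3733/323⌋ + ⌊3733/2261⌋ = 533+219+196 - 31-28-11 + 1 = 879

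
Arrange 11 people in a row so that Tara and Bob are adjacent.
Treat as block: (11-1)! × 2! = 3628800 × 2 = 7257600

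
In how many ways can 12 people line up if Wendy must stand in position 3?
Fix one position: (12-1)! = 39916800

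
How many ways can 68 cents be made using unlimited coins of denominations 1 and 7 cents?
Coefficient of x^68 in 1/(1-x^1) · 1/(1-x^7). Use j coins of 7 for j = 0..⌊68/7⌋ = 9, the rest in 1s: 9 + 1 = 10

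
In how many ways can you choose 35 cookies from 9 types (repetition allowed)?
C(35+9-1, 9-1) = C(43, 8) = 145008513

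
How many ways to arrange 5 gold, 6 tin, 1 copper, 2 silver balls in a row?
14! / (5! × 6! × 1! × 2!) = 504504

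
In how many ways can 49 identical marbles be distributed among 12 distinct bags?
C(49+12-1, 12-1) = C(60, 11) = 342700125300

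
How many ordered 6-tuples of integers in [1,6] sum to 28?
Coefficient of x^28 in (x + x² + ... + x^6)^6. By inclusion-exclusion on dice exceeding 6: Σ_j (-1)^j C(6,j)·C(28-1-6j, 5) = C(6,0)·C(27,5) - C(6,1)·C(21,5) + C(6,2)·C(15,5) - C(6,3)·C(9,5) = 1·80730 - 6·20349 + 15·3003 - 20·126 = 1161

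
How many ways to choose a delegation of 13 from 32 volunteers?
C(32,13) = 32!/(13!×19!) = 347373600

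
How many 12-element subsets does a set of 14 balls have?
C(14,12) = 14!/(12!×2!) = 91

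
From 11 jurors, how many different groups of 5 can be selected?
C(11,5) = 11!/(5!×6!) = 462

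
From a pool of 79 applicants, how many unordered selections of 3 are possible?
C(79,3) = 79!/(3!×76!) = 79079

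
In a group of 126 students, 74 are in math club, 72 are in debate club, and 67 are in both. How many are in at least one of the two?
|A∪B| = |A| + |B| - |A∩B| = 74 + 72 - 67 = 79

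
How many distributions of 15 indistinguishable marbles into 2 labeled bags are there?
C(15+2-1, 2-1) = C(16, 1) = 16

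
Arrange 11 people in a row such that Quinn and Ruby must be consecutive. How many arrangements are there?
Treat the 2 as one block: (11-2+1)! × 2! = 3628800 × 2 = 7257600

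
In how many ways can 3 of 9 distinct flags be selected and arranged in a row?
P(9,3) = 9!/(9-3)! = 504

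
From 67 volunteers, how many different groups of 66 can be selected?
C(67,66) = 67!/(66!×1!) = 67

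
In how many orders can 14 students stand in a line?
14! = 87178291200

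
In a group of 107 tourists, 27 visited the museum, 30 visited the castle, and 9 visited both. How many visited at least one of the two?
|A∪B| = |A| + |B| - |A∩B| = 27 + 30 - 9 = 48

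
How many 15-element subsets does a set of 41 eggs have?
C(41,15) = 41!/(15!×26!) = 63432274896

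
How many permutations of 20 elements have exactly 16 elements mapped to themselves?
Choose the 16 fixed points C(20,16) = 4845, derange the rest: !4 = Σ_{j=0}^{4} (-1)^j·4!/j! = 24 - 24 + 12 - 4 + 1 = 9. Product = 4845 × 9 = 43605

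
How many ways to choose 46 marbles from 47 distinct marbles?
C(47,46) = 47!/(46!×1!) = 47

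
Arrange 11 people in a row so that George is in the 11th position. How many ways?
Fix one position: (11-1)! = 3628800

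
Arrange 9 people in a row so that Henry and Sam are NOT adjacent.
Total - adjacent = 9! - (9-1)!×2 = 362880 - 80640 = 282240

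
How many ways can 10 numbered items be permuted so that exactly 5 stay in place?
Choose the 5 fixed points C(10,5) = 252, derange the rest: !5 = Σ_{j=0}^{5} (-1)^j·5!/j! = 120 - 120 + 60 - 20 + 5 - 1 = 44. Product = 252 × 44 = 11088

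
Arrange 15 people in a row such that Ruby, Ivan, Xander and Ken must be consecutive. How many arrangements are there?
Treat the 4 as one block: (15-4+1)! × 4! = 479001600 × 24 = 11496038400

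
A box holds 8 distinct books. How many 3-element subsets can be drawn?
C(8,3) = 8!/(3!×5!) = 56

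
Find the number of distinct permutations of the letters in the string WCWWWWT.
7! / (5! × 1! × 1!) = 42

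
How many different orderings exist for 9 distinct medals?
9! = 362880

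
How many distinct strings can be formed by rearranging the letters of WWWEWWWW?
8! / (1! × 7!) = 8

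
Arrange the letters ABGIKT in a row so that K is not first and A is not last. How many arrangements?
By inclusion-exclusion: 6! - 2×(6-1)! + (6-2)! = 720 - 240 + 24 = 504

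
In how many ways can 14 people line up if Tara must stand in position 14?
Fix one position: (14-1)! = 6227020800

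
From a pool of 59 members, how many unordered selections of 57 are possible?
C(59,57) = 59!/(57!×2!) = 1711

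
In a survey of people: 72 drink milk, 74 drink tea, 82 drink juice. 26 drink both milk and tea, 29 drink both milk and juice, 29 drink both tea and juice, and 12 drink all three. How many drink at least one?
|A∪B∪C| = 72+74+82-26-29-29+12 = 156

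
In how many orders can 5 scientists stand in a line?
5! = 120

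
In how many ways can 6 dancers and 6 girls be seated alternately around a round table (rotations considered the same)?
Fix one of the dancers: (6-1)! ways for the remaining dancers, × 6! ways for the girls = 120 × 720 = 86400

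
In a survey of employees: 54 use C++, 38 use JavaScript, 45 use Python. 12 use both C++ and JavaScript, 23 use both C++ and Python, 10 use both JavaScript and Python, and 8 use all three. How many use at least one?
|A∪B∪C| = 54+38+45-12-23-10+8 = 100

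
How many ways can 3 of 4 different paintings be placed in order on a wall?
P(4,3) = 4!/(4-3)! = 24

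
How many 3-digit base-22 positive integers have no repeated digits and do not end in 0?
Last digit: 21 nonzero choices. First digit: 20 (nonzero, ≠last). Middle 1: P(20,1) = 20. Total = 8400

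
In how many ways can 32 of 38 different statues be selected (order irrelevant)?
C(38,32) = 38!/(32!×6!) = 2760681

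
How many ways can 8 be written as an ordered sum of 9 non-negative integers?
C(8+9-1, 9-1) = C(16, 8) = 12870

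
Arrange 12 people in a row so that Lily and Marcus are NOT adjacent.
Total - adjacent = 12! - (12-1)!×2 = 479001600 - 79833600 = 399168000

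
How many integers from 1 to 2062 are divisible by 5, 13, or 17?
⌊2062/5⌋+⌊2062/13⌋+⌊2062/17⌋ - ⌊2062/65⌋-⌊2062/85⌋-⌊2062/221⌋ + ⌊2062/1105⌋ = 412+158+121 - 31-24-9 + 1 = 628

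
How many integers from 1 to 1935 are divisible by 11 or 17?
⌊1935/11⌋ + ⌊1935/17⌋ - ⌊1935/187⌋ = 175 + 113 - 10 = 278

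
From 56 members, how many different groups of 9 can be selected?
C(56,9) = 56!/(9!×47!) = 7575968400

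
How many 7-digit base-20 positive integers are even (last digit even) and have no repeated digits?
Last∈{0,2,4,6,8,10,12,14,16,18}. Last=0: 19535040. Last nonzero: 9×18×P(18,5) = 166561920. Total = 186096960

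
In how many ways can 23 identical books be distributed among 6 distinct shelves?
C(23+6-1, 6-1) = C(28, 5) = 98280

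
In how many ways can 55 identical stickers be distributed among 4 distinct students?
C(55+4-1, 4-1) = C(58, 3) = 30856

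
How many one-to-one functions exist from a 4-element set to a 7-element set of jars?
P(7,4) = 7!/(7-4)! = 840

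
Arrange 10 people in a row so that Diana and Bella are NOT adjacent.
Total - adjacent = 10! - (10-1)!×2 = 3628800 - 725760 = 2903040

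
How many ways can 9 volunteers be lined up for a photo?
9! = 362880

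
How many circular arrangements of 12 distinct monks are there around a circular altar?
Circular: fix one position, arrange the rest. (12-1)! = 39916800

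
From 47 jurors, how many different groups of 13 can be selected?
C(47,13) = 47!/(13!×34!) = 140676848445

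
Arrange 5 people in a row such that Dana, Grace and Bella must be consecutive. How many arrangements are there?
Treat the 3 as one block: (5-3+1)! × 3! = 6 × 6 = 36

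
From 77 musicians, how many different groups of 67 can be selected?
C(77,67) = 77!/(67!×10!) = 1096993404430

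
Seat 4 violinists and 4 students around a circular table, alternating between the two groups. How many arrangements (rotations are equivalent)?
Fix one of the violinists: (4-1)! ways for the remaining violinists, × 4! ways for the students = 6 × 24 = 144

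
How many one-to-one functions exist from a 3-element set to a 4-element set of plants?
P(4,3) = 4!/(4-3)! = 24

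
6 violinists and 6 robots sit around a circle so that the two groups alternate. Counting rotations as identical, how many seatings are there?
Fix one of the violinists: (6-1)! ways for the remaining violinists, × 6! ways for the robots = 120 × 720 = 86400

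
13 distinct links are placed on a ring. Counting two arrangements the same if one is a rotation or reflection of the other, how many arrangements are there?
(13-1)!/2 = 479001600/2 = 239500800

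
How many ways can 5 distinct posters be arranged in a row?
5! = 120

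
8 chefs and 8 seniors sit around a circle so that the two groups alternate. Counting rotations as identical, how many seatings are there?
Fix one of the chefs: (8-1)! ways for the remaining chefs, × 8! ways for the seniors = 5040 × 40320 = 203212800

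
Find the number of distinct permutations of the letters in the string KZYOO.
5! / (1! × 2! × 1! × 1!) = 60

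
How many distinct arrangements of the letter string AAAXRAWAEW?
10! / (1! × 1! × 2! × 5! × 1!) = 15120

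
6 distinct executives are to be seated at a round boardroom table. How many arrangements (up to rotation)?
Circular: fix one position, arrange the rest. (6-1)! = 120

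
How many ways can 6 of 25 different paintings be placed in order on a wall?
P(25,6) = 25!/(25-6)! = 127512000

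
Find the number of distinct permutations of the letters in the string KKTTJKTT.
8! / (4! × 3! × 1!) = 280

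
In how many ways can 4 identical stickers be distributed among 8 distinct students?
C(4+8-1, 8-1) = C(11, 7) = 330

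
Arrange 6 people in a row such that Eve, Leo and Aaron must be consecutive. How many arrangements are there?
Treat the 3 as one block: (6-3+1)! × 3! = 24 × 6 = 144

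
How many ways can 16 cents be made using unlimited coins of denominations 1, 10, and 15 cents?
Coefficient of x^16 in 1/(1-x^1) · 1/(1-x^10) · 1/(1-x^15). Case on j = number of 15-cent coins (j = 0..1); remainder r = 16 - 15j is made from {1,10} in ⌊r/10⌋+1 ways. r = 16, 1 → 2 + 1 = 3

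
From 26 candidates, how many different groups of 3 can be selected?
C(26,3) = 26!/(3!×23!) = 2600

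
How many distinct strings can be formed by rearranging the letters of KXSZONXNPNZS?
12! / (3! × 2! × 1! × 1! × 2! × 1! × 2!) = 9979200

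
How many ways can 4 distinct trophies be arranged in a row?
4! = 24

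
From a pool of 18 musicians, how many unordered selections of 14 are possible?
C(18,14) = 18!/(14!×4!) = 3060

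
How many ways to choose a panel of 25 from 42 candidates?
C(42,25) = 42!/(25!×17!) = 254661927156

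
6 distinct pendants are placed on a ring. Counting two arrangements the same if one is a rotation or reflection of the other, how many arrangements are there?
(6-1)!/2 = 120/2 = 60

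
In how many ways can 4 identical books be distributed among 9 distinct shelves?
C(4+9-1, 9-1) = C(12, 8) = 495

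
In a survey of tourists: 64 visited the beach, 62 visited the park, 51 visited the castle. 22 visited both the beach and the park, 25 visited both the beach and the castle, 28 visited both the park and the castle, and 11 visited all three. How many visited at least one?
|A∪B∪C| = 64+62+51-22-25-28+11 = 113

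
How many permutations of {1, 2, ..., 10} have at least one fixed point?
Complement of the derangements. !10 = Σ_{j=0}^{10} (-1)^j·10!/j! = 3628800 - 3628800 + 1814400 - 604800 + 151200 - 30240 + 5040 - 720 + 90 - 10 + 1 = 1334961. 10! - !10 = 3628800 - 1334961 = 2293839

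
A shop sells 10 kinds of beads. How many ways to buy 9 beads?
C(9+10-1, 10-1) = C(18, 9) = 48620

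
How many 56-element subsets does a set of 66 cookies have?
C(66,56) = 66!/(56!×10!) = 210980549208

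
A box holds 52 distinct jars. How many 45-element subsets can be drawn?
C(52,45) = 52!/(45!×7!) = 133784560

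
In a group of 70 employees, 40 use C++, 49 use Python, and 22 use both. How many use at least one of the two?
|A∪B| = |A| + |B| - |A∩B| = 40 + 49 - 22 = 67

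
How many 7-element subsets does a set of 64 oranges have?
C(64,7) = 64!/(7!×57!) = 621216192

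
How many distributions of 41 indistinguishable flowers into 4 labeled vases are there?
C(41+4-1, 4-1) = C(44, 3) = 13244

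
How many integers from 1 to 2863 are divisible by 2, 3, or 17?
⌊2863/2⌋+⌊2863/3⌋+⌊2863/17⌋ - ⌊2863/6⌋-⌊2863/34⌋-⌊2863/51⌋ + ⌊2863/102⌋ = 1431+954+168 - 477-84-56 + 28 = 1964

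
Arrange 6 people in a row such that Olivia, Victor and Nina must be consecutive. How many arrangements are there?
Treat the 3 as one block: (6-3+1)! × 3! = 24 × 6 = 144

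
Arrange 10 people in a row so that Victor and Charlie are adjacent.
Treat as block: (10-1)! × 2! = 362880 × 2 = 725760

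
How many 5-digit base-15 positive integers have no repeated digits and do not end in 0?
Last digit: 14 nonzero choices. First digit: 13 (nonzero, ≠last). Middle 3: P(13,3) = 1716. Total = 312312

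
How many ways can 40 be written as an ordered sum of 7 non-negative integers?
C(40+7-1, 7-1) = C(46, 6) = 9366819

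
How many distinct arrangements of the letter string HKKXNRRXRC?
10! / (1! × 2! × 3! × 1! × 1! × 2!) = 151200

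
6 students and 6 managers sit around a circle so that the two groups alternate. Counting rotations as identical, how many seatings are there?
Fix one of the students: (6-1)! ways for the remaining students, × 6! ways for the managers = 120 × 720 = 86400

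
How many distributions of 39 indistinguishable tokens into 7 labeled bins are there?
C(39+7-1, 7-1) = C(45, 6) = 8145060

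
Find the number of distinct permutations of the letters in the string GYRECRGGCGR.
11! / (4! × 1! × 2! × 3! × 1!) = 138600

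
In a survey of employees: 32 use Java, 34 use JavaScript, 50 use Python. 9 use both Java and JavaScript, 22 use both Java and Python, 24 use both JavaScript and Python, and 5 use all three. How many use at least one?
|A∪B∪C| = 32+34+50-9-22-24+5 = 66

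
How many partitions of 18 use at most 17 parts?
By conjugation, equals partitions of 18 into parts ≤ 17. Let r_j(i) = number of partitions of i into parts ≤ j, for i = 0..18. r_1(i) = 1 for all i; r_j(i) = r_{j-1}(i) + r_j(i-j). Rows j = 2..17: ≤2: 1 1 2 2 3 3 4 4 5 5 6 6 7 7 8 8 9 9 10; ≤3: 1 1 2 3 4 5 7 8 10 12 14 16 19 21 24 27 30 33 37; ≤4: 1 1 2 3 5 6 9 11 15 18 23 27 34 39 47 54 64 72 84; ≤5: 1 1 2 3 5 7 10 13 18 23 30 37 47 57 70 84 101 119 141; ≤6: 1 1 2 3 5 7 11 14 20 26 35 44 58 71 90 110 136 163 199; ≤7: 1 1 2 3 5 7 11 15 21 28 38 49 65 82 105 131 164 201 248; ≤8: 1 1 2 3 5 7 11 15 22 29 40 52 70 89 116 146 186 230 288; ≤9: 1 1 2 3 5 7 11 15 22 30 41 54 73 94 123 157 201 252 318; ≤10: 1 1 2 3 5 7 11 15 22 30 42 55 75 97 128 164 212 267 340; ≤11: 1 1 2 3 5 7 11 15 22 30 42 56 76 99 131 169 219 278 355; ≤12: 1 1 2 3 5 7 11 15 22 30 42 56 77 100 133 172 224 285 366; ≤13: 1 1 2 3 5 7 11 15 22 30 42 56 77 101 134 174 227 290 373; ≤14: 1 1 2 3 5 7 11 15 22 30 42 56 77 101 135 175 229 293 378; ≤15: 1 1 2 3 5 7 11 15 22 30 42 56 77 101 135 176 230 295 381; ≤16: 1 1 2 3 5 7 11 15 22 30 42 56 77 101 135 176 231 296 383; ≤17: 1 1 2 3 5 7 11 15 22 30 42 56 77 101 135 176 231 297 384. r_17(18) = 384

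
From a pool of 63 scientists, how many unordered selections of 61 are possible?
C(63,61) = 63!/(61!×2!) = 1953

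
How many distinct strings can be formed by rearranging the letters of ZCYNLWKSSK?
10! / (1! × 1! × 1! × 2! × 1! × 1! × 2! × 1!) = 907200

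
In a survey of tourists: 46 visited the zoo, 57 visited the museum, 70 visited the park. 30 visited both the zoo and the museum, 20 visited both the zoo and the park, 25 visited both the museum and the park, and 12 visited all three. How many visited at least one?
|A∪B∪C| = 46+57+70-30-20-25+12 = 110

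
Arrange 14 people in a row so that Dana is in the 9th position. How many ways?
Fix one position: (14-1)! = 6227020800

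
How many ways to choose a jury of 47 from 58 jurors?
C(58,47) = 58!/(47!×11!) = 227692286640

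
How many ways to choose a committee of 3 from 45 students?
C(45,3) = 45!/(3!×42!) = 14190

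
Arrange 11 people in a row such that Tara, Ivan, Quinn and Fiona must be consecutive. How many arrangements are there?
Treat the 4 as one block: (11-4+1)! × 4! = 40320 × 24 = 967680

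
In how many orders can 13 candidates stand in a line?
13! = 6227020800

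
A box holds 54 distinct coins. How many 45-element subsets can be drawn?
C(54,45) = 54!/(45!×9!) = 5317936260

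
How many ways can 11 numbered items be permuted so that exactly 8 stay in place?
Choose the 8 fixed points C(11,8) = 165, derange the rest: !3 = Σ_{j=0}^{3} (-1)^j·3!/j! = 6 - 6 + 3 - 1 = 2. Product = 165 × 2 = 330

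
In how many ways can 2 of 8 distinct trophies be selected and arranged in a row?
P(8,2) = 8!/(8-2)! = 56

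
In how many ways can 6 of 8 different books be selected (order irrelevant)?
C(8,6) = 8!/(6!×2!) = 28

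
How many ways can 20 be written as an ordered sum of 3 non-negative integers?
C(20+3-1, 3-1) = C(22, 2) = 231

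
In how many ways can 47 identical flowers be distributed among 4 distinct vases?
C(47+4-1, 4-1) = C(50, 3) = 19600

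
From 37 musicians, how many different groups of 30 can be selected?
C(37,30) = 37!/(30!×7!) = 10295472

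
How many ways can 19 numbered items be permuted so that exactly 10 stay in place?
Choose the 10 fixed points C(19,10) = 92378, derange the rest: !9 = Σ_{j=0}^{9} (-1)^j·9!/j! = 362880 - 362880 + 181440 - 60480 + 15120 - 3024 + 504 - 72 + 9 - 1 = 133496. Product = 92378 × 133496 = 12332093488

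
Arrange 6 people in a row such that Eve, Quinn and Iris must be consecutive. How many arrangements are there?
Treat the 3 as one block: (6-3+1)! × 3! = 24 × 6 = 144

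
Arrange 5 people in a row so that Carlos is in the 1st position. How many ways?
Fix one position: (5-1)! = 24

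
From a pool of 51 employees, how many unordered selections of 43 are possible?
C(51,43) = 51!/(43!×8!) = 636763050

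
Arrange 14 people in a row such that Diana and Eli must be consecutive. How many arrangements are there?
Treat the 2 as one block: (14-2+1)! × 2! = 6227020800 × 2 = 12454041600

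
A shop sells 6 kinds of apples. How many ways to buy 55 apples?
C(55+6-1, 6-1) = C(60, 5) = 5461512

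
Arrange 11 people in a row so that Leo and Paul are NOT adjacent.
Total - adjacent = 11! - (11-1)!×2 = 39916800 - 7257600 = 32659200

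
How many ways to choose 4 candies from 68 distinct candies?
C(68,4) = 68!/(4!×64!) = 814385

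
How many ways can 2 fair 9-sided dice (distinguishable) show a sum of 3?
Coefficient of x^3 in (x + x² + ... + x^9)^2. By inclusion-exclusion on dice exceeding 9: Σ_j (-1)^j C(2,j)·C(3-1-9j, 1) = C(2,0)·C(2,1) = 1·2 = 2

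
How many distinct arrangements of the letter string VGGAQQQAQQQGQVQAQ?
17! / (3! × 2! × 9! × 3!) = 13613600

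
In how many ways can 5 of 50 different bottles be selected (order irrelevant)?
C(50,5) = 50!/(5!×45!) = 2118760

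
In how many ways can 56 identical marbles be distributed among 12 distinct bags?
C(56+12-1, 12-1) = C(67, 11) = 1285063345176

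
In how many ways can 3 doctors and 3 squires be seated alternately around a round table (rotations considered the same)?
Fix one of the doctors: (3-1)! ways for the remaining doctors, × 3! ways for the squires = 2 × 6 = 12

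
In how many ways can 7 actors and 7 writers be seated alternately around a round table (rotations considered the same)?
Fix one of the actors: (7-1)! ways for the remaining actors, × 7! ways for the writers = 720 × 5040 = 3628800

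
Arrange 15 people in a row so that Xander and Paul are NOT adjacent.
Total - adjacent = 15! - (15-1)!×2 = 1307674368000 - 174356582400 = 1133317785600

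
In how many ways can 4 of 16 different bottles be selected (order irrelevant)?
C(16,4) = 16!/(4!×12!) = 1820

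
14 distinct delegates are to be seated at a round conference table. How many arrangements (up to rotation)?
Circular: fix one position, arrange the rest. (14-1)! = 6227020800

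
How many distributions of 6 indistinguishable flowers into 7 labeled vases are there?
C(6+7-1, 7-1) = C(12, 6) = 924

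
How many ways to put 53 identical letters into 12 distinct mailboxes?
C(53+12-1, 12-1) = C(64, 11) = 743595781824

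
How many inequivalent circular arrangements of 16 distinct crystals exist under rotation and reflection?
(16-1)!/2 = 1307674368000/2 = 653837184000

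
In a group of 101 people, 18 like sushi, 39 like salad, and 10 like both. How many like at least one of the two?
|A∪B| = |A| + |B| - |A∩B| = 18 + 39 - 10 = 47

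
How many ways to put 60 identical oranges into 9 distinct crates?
C(60+9-1, 9-1) = C(68, 8) = 7392009768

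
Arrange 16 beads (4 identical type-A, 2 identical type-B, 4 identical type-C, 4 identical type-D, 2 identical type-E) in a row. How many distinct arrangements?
16! / (4! × 2! × 4! × 4! × 2!) = 378378000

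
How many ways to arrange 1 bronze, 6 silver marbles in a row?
7! / (1! × 6!) = 7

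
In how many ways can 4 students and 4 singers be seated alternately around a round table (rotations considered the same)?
Fix one of the students: (4-1)! ways for the remaining students, × 4! ways for the singers = 6 × 24 = 144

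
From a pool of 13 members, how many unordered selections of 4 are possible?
C(13,4) = 13!/(4!×9!) = 715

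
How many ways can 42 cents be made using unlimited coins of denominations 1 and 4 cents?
Coefficient of x^42 in 1/(1-x^1) · 1/(1-x^4). Use j coins of 4 for j = 0..⌊42/4⌋ = 10, the rest in 1s: 10 + 1 = 11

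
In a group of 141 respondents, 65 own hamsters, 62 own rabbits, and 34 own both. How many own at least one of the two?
|A∪B| = |A| + |B| - |A∩B| = 65 + 62 - 34 = 93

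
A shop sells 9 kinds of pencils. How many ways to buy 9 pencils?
C(9+9-1, 9-1) = C(17, 8) = 24310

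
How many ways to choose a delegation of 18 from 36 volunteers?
C(36,18) = 36!/(18!×18!) = 9075135300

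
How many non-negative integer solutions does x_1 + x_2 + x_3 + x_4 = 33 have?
C(33+4-1, 4-1) = C(36, 3) = 7140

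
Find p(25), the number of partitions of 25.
Pentagonal recurrence p(n) = p(n-1) + p(n-2) - p(n-5) - p(n-7) + p(n-12) + p(n-15) - ... gives p(0..24) = 1, 1, 2, 3, 5, 7, 11, 15, 22, 30, 42, 56, 77, 101, 135, 176, 231, 297, 385, 490, 627, 792, 1002, 1255, 1575. p(25) = p(24) + p(23) - p(20) - p(18) + p(13) + p(10) - p(3) = 1575 + 1255 - 627 - 385 + 101 + 42 - 3 = 1958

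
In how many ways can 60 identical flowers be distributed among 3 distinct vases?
C(60+3-1, 3-1) = C(62, 2) = 1891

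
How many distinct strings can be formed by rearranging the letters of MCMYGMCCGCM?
11! / (1! × 4! × 4! × 2!) = 34650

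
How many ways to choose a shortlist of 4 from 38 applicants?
C(38,4) = 38!/(4!×34!) = 73815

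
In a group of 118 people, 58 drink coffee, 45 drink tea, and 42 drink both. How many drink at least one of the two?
|A∪B| = |A| + |B| - |A∩B| = 58 + 45 - 42 = 61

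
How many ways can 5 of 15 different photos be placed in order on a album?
P(15,5) = 15!/(15-5)! = 360360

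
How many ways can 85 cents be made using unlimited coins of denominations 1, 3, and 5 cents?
Coefficient of x^85 in 1/(1-x^1) · 1/(1-x^3) · 1/(1-x^5). Case on j = number of 5-cent coins (j = 0..17); remainder r = 85 - 5j is made from {1,3} in ⌊r/3⌋+1 ways. r = 85, 80, 75, 70, 65, 60, 55, 50, 45, 40, 35, 30, 25, 20, 15, 10, 5, 0 → 29 + 27 + 26 + 24 + 22 + 21 + 19 + 17 + 16 + 14 + 12 + 11 + 9 + 7 + 6 + 4 + 2 + 1 = 267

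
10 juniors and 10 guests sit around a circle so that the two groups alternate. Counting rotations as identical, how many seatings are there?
Fix one of the juniors: (10-1)! ways for the remaining juniors, × 10! ways for the guests = 362880 × 3628800 = 1316818944000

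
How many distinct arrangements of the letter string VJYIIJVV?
8! / (1! × 3! × 2! × 2!) = 1680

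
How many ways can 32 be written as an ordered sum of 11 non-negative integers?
C(32+11-1, 11-1) = C(42, 10) = 1471442973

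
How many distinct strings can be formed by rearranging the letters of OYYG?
4! / (1! × 1! × 2!) = 12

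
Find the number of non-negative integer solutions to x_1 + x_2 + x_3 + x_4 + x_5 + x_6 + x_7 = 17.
C(17+7-1, 7-1) = C(23, 6) = 100947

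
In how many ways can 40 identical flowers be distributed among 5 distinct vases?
C(40+5-1, 5-1) = C(44, 4) = 135751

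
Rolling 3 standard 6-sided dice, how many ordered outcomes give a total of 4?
Coefficient of x^4 in (x + x² + ... + x^6)^3. By inclusion-exclusion on dice exceeding 6: Σ_j (-1)^j C(3,j)·C(4-1-6j, 2) = C(3,0)·C(3,2) = 1·3 = 3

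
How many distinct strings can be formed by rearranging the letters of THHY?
4! / (1! × 2! × 1!) = 12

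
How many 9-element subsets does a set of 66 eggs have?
C(66,9) = 66!/(9!×57!) = 37014131440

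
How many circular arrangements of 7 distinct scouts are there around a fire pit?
Circular: fix one position, arrange the rest. (7-1)! = 720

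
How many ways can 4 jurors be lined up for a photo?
4! = 24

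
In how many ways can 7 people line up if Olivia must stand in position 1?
Fix one position: (7-1)! = 720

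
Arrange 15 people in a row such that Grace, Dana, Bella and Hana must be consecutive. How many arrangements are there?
Treat the 4 as one block: (15-4+1)! × 4! = 479001600 × 24 = 11496038400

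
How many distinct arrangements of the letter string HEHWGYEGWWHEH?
13! / (1! × 3! × 3! × 4! × 2!) = 3603600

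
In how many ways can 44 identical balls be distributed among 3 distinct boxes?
C(44+3-1, 3-1) = C(46, 2) = 1035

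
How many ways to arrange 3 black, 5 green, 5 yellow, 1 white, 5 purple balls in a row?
19! / (3! × 5! × 5! × 1! × 5!) = 11732745024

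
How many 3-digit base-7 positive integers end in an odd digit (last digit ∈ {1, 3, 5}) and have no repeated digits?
Last∈{1,3,5}. Last=0: 0. Last nonzero: 3×5×P(5,1) = 75. Total = 75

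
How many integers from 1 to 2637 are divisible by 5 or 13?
⌊2637/5⌋ + ⌊2637/13⌋ - ⌊2637/65⌋ = 527 + 202 - 40 = 689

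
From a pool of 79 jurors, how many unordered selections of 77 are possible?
C(79,77) = 79!/(77!×2!) = 3081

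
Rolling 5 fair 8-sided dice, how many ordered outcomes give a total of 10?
Coefficient of x^10 in (x + x² + ... + x^8)^5. By inclusion-exclusion on dice exceeding 8: Σ_j (-1)^j C(5,j)·C(10-1-8j, 4) = C(5,0)·C(9,4) = 1·126 = 126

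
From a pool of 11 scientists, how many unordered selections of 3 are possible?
C(11,3) = 11!/(3!×8!) = 165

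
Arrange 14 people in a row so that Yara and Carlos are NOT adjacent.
Total - adjacent = 14! - (14-1)!×2 = 87178291200 - 12454041600 = 74724249600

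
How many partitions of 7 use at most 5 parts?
By conjugation, equals partitions of 7 into parts ≤ 5. Let r_j(i) = number of partitions of i into parts ≤ j, for i = 0..7. r_1(i) = 1 for all i; r_j(i) = r_{j-1}(i) + r_j(i-j). Rows j = 2..5: ≤2: 1 1 2 2 3 3 4 4; ≤3: 1 1 2 3 4 5 7 8; ≤4: 1 1 2 3 5 6 9 11; ≤5: 1 1 2 3 5 7 10 13. r_5(7) = 13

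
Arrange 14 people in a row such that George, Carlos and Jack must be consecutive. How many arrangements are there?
Treat the 3 as one block: (14-3+1)! × 3! = 479001600 × 6 = 2874009600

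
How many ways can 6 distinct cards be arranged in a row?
6! = 720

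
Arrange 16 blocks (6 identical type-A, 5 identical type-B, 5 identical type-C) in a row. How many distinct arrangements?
16! / (6! × 5! × 5!) = 2018016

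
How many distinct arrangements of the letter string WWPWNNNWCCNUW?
13! / (5! × 2! × 1! × 1! × 4!) = 1081080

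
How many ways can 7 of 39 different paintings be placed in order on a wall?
P(39,7) = 39!/(39-7)! = 77519922480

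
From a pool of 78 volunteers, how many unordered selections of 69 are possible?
C(78,69) = 78!/(69!×9!) = 182364632450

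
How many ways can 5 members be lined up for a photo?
5! = 120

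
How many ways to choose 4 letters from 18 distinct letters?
C(18,4) = 18!/(4!×14!) = 3060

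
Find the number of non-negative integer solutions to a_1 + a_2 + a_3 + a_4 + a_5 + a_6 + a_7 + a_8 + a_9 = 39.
C(39+9-1, 9-1) = C(47, 8) = 314457495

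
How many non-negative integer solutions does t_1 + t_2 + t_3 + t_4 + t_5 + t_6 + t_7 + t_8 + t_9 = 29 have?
C(29+9-1, 9-1) = C(37, 8) = 38608020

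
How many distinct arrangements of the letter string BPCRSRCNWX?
10! / (1! × 1! × 1! × 1! × 2! × 1! × 2! × 1!) = 907200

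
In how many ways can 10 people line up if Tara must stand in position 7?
Fix one position: (10-1)! = 362880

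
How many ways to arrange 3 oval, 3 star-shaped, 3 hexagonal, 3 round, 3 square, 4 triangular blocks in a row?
19! / (3! × 3! × 3! × 3! × 3! × 4!) = 651819168000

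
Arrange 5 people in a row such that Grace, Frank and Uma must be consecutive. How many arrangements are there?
Treat the 3 as one block: (5-3+1)! × 3! = 6 × 6 = 36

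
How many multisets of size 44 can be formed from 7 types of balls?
C(44+7-1, 7-1) = C(50, 6) = 15890700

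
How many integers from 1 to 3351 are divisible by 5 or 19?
⌊3351/5⌋ + ⌊3351/19⌋ - ⌊3351/95⌋ = 670 + 176 - 35 = 811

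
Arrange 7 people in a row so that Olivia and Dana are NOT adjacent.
Total - adjacent = 7! - (7-1)!×2 = 5040 - 1440 = 3600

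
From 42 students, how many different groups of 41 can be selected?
C(42,41) = 42!/(41!×1!) = 42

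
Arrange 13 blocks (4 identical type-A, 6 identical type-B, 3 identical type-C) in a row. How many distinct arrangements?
13! / (4! × 6! × 3!) = 60060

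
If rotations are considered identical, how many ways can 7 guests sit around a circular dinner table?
Circular: fix one position, arrange the rest. (7-1)! = 720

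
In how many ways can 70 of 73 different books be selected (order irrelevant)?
C(73,70) = 73!/(70!×3!) = 62196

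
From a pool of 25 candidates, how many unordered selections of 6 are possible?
C(25,6) = 25!/(6!×19!) = 177100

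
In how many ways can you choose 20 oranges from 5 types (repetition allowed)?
C(20+5-1, 5-1) = C(24, 4) = 10626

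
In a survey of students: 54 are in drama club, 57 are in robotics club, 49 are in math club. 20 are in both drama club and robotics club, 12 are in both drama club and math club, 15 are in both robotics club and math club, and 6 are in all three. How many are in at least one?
|A∪B∪C| = 54+57+49-20-12-15+6 = 119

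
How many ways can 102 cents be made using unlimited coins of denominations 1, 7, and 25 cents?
Coefficient of x^102 in 1/(1-x^1) · 1/(1-x^7) · 1/(1-x^25). Case on j = number of 25-cent coins (j = 0..4); remainder r = 102 - 25j is made from {1,7} in ⌊r/7⌋+1 ways. r = 102, 77, 52, 27, 2 → 15 + 12 + 8 + 4 + 1 = 40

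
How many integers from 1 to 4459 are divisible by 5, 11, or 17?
⌊4459/5⌋+⌊4459/11⌋+⌊4459/17⌋ - ⌊4459/55⌋-⌊4459/85⌋-⌊4459/187⌋ + ⌊4459/935⌋ = 891+405+262 - 81-52-23 + 4 = 1406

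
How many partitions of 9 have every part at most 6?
Let r_j(i) = number of partitions of i into parts ≤ j, for i = 0..9. r_1(i) = 1 for all i; r_j(i) = r_{j-1}(i) + r_j(i-j). Rows j = 2..6: ≤2: 1 1 2 2 3 3 4 4 5 5; ≤3: 1 1 2 3 4 5 7 8 10 12; ≤4: 1 1 2 3 5 6 9 11 15 18; ≤5: 1 1 2 3 5 7 10 13 18 23; ≤6: 1 1 2 3 5 7 11 14 20 26. r_6(9) = 26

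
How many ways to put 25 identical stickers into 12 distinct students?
C(25+12-1, 12-1) = C(36, 11) = 600805296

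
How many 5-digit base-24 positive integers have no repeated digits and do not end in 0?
Last digit: 23 nonzero choices. First digit: 22 (nonzero, ≠last). Middle 3: P(22,3) = 9240. Total = 4675440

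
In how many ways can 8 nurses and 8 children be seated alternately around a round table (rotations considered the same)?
Fix one of the nurses: (8-1)! ways for the remaining nurses, × 8! ways for the children = 5040 × 40320 = 203212800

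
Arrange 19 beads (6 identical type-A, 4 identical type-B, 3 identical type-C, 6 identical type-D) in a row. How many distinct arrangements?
19! / (6! × 4! × 3! × 6!) = 1629547920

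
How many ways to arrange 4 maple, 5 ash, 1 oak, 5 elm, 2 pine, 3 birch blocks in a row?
20! / (4! × 5! × 1! × 5! × 2! × 3!) = 586637251200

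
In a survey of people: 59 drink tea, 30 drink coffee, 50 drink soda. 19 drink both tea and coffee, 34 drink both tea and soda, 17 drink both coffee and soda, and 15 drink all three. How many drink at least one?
|A∪B∪C| = 59+30+50-19-34-17+15 = 84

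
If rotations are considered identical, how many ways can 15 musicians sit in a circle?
Circular: fix one position, arrange the rest. (15-1)! = 87178291200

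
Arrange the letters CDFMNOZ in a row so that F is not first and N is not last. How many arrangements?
By inclusion-exclusion: 7! - 2×(7-1)! + (7-2)! = 5040 - 1440 + 120 = 3720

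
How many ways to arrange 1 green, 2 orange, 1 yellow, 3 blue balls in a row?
7! / (1! × 2! × 1! × 3!) = 420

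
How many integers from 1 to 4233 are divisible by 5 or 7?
⌊4233/5⌋ + ⌊4233/7⌋ - ⌊4233/35⌋ = 846 + 604 - 120 = 1330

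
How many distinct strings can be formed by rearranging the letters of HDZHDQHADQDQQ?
13! / (1! × 4! × 1! × 4! × 3!) = 1801800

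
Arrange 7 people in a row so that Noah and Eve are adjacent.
Treat as block: (7-1)! × 2! = 720 × 2 = 1440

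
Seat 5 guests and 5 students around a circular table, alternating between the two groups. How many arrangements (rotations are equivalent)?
Fix one of the guests: (5-1)! ways for the remaining guests, × 5! ways for the students = 24 × 120 = 2880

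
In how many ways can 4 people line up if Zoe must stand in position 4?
Fix one position: (4-1)! = 6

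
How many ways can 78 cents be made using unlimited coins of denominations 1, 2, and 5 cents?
Coefficient of x^78 in 1/(1-x^1) · 1/(1-x^2) · 1/(1-x^5). Case on j = number of 5-cent coins (j = 0..15); remainder r = 78 - 5j is made from {1,2} in ⌊r/2⌋+1 ways. r = 78, 73, 68, 63, 58, 53, 48, 43, 38, 33, 28, 23, 18, 13, 8, 3 → 40 + 37 + 35 + 32 + 30 + 27 + 25 + 22 + 20 + 17 + 15 + 12 + 10 + 7 + 5 + 2 = 336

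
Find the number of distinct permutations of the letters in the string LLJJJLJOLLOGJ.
13! / (1! × 2! × 5! × 5!) = 216216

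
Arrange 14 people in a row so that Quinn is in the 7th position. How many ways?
Fix one position: (14-1)! = 6227020800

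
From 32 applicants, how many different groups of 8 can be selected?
C(32,8) = 32!/(8!×24!) = 10518300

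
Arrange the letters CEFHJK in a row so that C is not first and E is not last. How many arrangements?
By inclusion-exclusion: 6! - 2×(6-1)! + (6-2)! = 720 - 240 + 24 = 504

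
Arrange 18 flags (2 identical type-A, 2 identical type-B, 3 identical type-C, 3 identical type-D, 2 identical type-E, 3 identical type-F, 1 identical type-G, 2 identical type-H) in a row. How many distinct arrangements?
18! / (2! × 2! × 3! × 3! × 2! × 3! × 1! × 2!) = 1852538688000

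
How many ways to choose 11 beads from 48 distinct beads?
C(48,11) = 48!/(11!×37!) = 22595200368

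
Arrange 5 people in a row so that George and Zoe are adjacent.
Treat as block: (5-1)! × 2! = 24 × 2 = 48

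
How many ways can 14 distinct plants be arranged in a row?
14! = 87178291200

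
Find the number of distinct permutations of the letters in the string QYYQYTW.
7! / (1! × 1! × 3! × 2!) = 420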